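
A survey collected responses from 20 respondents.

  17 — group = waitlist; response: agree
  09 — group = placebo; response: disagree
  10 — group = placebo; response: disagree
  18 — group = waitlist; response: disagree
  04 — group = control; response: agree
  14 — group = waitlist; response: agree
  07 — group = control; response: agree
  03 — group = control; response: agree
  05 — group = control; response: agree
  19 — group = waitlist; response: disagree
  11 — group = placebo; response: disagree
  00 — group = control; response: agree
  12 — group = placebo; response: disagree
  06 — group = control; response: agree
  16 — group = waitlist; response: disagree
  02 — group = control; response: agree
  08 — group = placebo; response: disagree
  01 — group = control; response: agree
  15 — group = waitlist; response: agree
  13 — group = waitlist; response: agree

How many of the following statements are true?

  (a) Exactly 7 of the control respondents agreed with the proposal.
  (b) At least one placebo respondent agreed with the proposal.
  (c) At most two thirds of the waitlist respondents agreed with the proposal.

(a) control: |A| = 8, |A ∩ B| = 8; needs |A ∩ B| = 7 — false.
(b) placebo: |A| = 5, |A ∩ B| = 0; needs A ∩ B ≠ ∅ (|A ∩ B| ≥ 1) — false.
(c) waitlist: |A| = 7, |A ∩ B| = 4; needs |A ∩ B| / |A| ≤ 2/3 — true.

1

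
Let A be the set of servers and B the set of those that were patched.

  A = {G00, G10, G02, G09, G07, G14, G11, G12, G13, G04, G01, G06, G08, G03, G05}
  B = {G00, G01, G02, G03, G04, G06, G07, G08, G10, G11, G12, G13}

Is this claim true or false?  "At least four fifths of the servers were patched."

'At least four fifths of the servers were patched' holds iff |A ∩ B| / |A| ≥ 4/5.
|A| = 15, |A ∩ B| = 12, |A ∖ B| = 3.
|A ∩ B|/|A| = 12/15, so the statement is true.

True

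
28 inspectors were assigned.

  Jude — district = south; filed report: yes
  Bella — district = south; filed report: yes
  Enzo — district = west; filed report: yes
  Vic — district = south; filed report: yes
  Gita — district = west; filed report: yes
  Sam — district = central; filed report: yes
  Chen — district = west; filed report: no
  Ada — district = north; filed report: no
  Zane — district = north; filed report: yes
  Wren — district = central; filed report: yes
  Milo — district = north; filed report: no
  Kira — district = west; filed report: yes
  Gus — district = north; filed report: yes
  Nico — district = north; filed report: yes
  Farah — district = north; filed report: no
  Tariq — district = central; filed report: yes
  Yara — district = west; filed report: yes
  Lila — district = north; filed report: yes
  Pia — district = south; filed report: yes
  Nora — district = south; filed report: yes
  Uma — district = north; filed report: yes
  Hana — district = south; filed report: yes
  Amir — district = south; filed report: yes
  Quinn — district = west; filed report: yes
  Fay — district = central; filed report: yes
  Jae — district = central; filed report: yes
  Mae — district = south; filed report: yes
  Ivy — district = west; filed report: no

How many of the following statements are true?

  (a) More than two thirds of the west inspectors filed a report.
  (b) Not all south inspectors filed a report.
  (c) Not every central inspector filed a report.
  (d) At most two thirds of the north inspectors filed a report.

(a) west: |A| = 7, |A ∩ B| = 5; needs |A ∩ B| / |A| > 2/3 — true.
(b) south: |A| = 8, |A ∩ B| = 8; needs A ⊄ B (|A ∖ B| ≥ 1) — false.
(c) central: |A| = 5, |A ∩ B| = 5; needs A ⊄ B (|A ∖ B| ≥ 1) — false.
(d) north: |A| = 8, |A ∩ B| = 5; needs |A ∩ B| / |A| ≤ 2/3 — true.

2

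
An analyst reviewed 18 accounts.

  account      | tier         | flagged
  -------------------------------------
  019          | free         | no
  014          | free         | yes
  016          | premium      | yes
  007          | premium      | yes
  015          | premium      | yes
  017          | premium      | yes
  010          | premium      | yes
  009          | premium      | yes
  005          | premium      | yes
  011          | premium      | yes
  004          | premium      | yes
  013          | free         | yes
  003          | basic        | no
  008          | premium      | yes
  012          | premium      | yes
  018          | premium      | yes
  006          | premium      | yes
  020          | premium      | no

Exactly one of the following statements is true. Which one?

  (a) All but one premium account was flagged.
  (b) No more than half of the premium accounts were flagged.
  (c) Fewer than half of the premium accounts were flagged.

(a)

|A| = 14, |A ∩ B| = 13, |A ∖ B| = 1.
(a) requires |A ∖ B| = 1: true.
(b) requires |A ∩ B| ≤ |A ∖ B|: false.
(c) requires |A ∩ B| < |A ∖ B|: false.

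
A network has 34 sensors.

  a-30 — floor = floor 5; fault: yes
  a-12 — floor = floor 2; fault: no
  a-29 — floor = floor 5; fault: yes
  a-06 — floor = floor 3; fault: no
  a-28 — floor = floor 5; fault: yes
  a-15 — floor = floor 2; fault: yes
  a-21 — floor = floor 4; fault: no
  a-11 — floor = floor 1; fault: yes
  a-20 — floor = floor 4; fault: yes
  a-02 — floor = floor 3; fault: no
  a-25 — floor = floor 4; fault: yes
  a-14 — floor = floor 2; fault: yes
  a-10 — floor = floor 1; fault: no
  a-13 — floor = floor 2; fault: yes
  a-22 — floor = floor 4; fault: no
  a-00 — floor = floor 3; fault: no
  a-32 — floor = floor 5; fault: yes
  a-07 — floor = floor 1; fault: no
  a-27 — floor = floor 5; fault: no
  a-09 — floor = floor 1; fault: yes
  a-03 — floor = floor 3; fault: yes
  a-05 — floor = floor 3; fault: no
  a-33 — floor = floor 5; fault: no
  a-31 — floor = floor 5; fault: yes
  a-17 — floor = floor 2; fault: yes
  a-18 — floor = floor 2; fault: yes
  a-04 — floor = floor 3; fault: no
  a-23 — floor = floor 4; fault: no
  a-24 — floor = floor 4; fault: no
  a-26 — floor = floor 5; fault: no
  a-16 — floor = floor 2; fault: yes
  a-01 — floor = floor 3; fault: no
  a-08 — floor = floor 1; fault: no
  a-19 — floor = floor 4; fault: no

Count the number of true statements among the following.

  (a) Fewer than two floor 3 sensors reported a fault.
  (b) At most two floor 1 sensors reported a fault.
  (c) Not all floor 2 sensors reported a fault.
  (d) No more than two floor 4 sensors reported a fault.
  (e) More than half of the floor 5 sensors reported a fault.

5

(a) floor 3: |A| = 7, |A ∩ B| = 1; needs |A ∩ B| < 2 — true.
(b) floor 1: |A| = 5, |A ∩ B| = 2; needs |A ∩ B| ≤ 2 — true.
(c) floor 2: |A| = 7, |A ∩ B| = 6; needs A ⊄ B (|A ∖ B| ≥ 1) — true.
(d) floor 4: |A| = 7, |A ∩ B| = 2; needs |A ∩ B| ≤ 2 — true.
(e) floor 5: |A| = 8, |A ∩ B| = 5; needs |A ∩ B| > |A ∖ B| — true.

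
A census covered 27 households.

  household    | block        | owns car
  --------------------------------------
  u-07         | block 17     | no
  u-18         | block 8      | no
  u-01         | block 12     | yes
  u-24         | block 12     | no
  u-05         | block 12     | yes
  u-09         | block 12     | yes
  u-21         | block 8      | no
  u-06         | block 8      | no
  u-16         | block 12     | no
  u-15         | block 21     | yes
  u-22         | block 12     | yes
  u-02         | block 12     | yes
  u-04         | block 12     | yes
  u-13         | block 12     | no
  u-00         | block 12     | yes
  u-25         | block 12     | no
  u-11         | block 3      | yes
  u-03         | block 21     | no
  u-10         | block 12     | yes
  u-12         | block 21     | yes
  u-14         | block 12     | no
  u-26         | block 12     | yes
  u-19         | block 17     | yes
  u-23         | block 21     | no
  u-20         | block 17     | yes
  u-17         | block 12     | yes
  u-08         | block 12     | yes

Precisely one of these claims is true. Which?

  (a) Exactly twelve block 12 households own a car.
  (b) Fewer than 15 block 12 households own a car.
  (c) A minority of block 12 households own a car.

(b)

|A| = 16, |A ∩ B| = 11, |A ∖ B| = 5.
(a) requires |A ∩ B| = 12: false.
(b) requires |A ∩ B| < 15: true.
(c) requires |A ∩ B| < |A ∖ B|: false.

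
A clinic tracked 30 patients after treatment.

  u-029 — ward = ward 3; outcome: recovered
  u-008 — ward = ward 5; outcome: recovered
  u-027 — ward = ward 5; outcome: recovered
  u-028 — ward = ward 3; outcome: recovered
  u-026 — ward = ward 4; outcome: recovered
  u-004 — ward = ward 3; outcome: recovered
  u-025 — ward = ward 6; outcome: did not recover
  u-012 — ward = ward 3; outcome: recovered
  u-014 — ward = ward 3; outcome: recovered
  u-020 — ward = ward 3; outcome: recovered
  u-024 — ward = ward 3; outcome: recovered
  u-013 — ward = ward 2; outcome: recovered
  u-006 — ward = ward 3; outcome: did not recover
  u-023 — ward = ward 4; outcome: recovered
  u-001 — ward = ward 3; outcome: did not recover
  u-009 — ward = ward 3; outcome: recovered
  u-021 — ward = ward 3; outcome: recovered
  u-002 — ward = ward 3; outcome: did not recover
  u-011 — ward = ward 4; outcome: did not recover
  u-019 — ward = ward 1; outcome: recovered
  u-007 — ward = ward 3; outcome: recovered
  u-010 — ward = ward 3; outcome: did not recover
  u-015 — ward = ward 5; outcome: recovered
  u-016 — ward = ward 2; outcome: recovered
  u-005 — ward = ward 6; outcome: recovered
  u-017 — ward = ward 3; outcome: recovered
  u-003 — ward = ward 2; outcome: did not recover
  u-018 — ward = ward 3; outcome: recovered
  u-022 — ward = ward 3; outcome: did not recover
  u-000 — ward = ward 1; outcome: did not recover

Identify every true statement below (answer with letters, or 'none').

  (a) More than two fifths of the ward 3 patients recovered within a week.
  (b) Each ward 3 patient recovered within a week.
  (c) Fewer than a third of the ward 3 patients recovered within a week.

(a)

|A| = 17, |A ∩ B| = 12, |A ∖ B| = 5.
(a) |A ∩ B| / |A| > 2/5: holds.
(b) A ⊆ B, i.e. every element of A is in B (|A ∖ B| = 0): fails.
(c) |A ∩ B| / |A| < 1/3: fails.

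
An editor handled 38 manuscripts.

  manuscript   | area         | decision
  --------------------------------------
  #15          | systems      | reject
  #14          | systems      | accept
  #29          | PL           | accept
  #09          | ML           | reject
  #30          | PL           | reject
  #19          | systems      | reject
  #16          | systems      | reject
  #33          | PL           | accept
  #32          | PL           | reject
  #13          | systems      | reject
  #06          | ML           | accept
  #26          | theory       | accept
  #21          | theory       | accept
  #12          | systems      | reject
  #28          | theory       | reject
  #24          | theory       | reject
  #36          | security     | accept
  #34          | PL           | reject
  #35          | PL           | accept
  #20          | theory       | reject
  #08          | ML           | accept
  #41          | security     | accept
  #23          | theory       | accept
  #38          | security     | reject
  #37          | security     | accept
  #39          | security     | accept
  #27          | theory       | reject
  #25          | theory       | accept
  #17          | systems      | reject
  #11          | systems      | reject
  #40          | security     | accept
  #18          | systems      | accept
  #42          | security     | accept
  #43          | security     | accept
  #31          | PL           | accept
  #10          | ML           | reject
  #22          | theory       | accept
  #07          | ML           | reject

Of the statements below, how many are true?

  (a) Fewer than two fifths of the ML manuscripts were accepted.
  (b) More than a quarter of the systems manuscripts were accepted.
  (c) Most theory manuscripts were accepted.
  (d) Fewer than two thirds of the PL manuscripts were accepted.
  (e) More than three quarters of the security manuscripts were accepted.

(a) ML: |A| = 5, |A ∩ B| = 2; needs |A ∩ B| / |A| < 2/5 — false.
(b) systems: |A| = 9, |A ∩ B| = 2; needs |A ∩ B| / |A| > 1/4 — false.
(c) theory: |A| = 9, |A ∩ B| = 5; needs |A ∩ B| > |A ∖ B| — true.
(d) PL: |A| = 7, |A ∩ B| = 4; needs |A ∩ B| / |A| < 2/3 — true.
(e) security: |A| = 8, |A ∩ B| = 7; needs |A ∩ B| / |A| > 3/4 — true.

3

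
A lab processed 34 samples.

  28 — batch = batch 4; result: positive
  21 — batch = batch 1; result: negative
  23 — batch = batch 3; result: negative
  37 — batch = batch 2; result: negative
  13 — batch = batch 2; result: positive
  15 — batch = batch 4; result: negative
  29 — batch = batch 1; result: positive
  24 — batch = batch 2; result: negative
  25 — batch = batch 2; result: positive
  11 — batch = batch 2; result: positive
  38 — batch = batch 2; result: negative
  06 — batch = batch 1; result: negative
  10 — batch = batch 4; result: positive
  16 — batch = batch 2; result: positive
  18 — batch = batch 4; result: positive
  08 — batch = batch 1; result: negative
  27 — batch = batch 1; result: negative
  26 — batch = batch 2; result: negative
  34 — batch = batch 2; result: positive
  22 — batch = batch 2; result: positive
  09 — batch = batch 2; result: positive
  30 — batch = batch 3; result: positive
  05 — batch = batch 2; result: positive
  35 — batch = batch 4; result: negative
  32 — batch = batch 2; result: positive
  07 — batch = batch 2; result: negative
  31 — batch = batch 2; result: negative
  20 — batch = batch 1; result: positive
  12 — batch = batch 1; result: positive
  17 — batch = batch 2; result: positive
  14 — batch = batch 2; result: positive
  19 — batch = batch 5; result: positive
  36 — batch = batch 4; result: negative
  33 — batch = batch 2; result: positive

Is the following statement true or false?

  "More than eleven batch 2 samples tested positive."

True

The determiner here denotes the relation: |A ∩ B| > 11.
|A| = 18, |A ∩ B| = 12, |A ∖ B| = 6.
|A ∩ B| = 12, so the statement is true.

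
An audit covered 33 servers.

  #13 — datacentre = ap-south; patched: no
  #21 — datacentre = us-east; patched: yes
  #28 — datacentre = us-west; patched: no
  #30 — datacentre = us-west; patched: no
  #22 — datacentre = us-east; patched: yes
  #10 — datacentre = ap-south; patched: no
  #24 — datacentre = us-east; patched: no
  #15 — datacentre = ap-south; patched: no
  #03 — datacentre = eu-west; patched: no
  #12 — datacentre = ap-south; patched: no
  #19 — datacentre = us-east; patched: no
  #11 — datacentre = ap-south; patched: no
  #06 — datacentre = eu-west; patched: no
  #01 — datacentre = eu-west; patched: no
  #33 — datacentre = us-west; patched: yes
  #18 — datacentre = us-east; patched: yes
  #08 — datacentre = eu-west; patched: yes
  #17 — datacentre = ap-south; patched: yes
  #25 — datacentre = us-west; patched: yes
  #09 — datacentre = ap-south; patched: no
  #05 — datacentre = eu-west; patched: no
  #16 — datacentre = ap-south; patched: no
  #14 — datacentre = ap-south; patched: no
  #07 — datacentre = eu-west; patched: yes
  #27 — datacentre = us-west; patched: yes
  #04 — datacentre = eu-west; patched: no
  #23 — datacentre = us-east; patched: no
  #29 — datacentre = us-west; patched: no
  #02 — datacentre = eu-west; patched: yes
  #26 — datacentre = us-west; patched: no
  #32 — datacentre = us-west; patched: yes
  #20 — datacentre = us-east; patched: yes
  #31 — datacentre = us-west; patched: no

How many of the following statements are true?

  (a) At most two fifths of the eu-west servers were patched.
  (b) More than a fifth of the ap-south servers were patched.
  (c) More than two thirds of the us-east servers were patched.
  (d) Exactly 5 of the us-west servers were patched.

1

(a) eu-west: |A| = 8, |A ∩ B| = 3; needs |A ∩ B| / |A| ≤ 2/5 — true.
(b) ap-south: |A| = 9, |A ∩ B| = 1; needs |A ∩ B| / |A| > 1/5 — false.
(c) us-east: |A| = 7, |A ∩ B| = 4; needs |A ∩ B| / |A| > 2/3 — false.
(d) us-west: |A| = 9, |A ∩ B| = 4; needs |A ∩ B| = 5 — false.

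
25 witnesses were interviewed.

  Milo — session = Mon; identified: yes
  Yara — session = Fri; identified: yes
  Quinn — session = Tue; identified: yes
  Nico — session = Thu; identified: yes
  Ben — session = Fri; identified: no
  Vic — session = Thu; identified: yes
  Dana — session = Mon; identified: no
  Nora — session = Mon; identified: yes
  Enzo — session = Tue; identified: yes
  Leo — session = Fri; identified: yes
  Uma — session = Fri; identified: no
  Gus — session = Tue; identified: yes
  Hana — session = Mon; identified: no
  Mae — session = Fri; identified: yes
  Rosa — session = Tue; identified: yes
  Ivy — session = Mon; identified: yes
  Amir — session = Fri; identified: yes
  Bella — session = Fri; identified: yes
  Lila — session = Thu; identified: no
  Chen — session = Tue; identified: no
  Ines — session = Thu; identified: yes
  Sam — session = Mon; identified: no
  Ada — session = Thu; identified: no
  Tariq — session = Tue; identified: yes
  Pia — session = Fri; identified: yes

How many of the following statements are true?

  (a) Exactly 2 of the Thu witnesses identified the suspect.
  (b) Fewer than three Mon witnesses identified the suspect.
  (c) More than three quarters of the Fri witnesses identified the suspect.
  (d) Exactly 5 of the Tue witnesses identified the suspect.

1

(a) Thu: |A| = 5, |A ∩ B| = 3; needs |A ∩ B| = 2 — false.
(b) Mon: |A| = 6, |A ∩ B| = 3; needs |A ∩ B| < 3 — false.
(c) Fri: |A| = 8, |A ∩ B| = 6; needs |A ∩ B| / |A| > 3/4 — false.
(d) Tue: |A| = 6, |A ∩ B| = 5; needs |A ∩ B| = 5 — true.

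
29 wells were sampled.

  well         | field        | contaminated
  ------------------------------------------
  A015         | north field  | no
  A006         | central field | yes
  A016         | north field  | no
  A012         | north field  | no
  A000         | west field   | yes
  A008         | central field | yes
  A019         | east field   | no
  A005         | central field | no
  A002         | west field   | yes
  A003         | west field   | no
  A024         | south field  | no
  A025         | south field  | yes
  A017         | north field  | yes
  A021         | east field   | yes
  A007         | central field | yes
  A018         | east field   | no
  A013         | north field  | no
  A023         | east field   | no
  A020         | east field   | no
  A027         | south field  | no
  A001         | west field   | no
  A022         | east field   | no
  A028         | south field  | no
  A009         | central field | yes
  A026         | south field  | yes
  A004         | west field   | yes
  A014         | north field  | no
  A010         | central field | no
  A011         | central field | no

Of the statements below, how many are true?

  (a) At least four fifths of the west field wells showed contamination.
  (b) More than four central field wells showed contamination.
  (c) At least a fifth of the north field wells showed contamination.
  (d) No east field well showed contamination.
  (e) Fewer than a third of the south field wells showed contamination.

(a) west field: |A| = 5, |A ∩ B| = 3; needs |A ∩ B| / |A| ≥ 4/5 — false.
(b) central field: |A| = 7, |A ∩ B| = 4; needs |A ∩ B| > 4 — false.
(c) north field: |A| = 6, |A ∩ B| = 1; needs |A ∩ B| / |A| ≥ 1/5 — false.
(d) east field: |A| = 6, |A ∩ B| = 1; needs A ∩ B = ∅ (|A ∩ B| = 0) — false.
(e) south field: |A| = 5, |A ∩ B| = 2; needs |A ∩ B| / |A| < 1/3 — false.

0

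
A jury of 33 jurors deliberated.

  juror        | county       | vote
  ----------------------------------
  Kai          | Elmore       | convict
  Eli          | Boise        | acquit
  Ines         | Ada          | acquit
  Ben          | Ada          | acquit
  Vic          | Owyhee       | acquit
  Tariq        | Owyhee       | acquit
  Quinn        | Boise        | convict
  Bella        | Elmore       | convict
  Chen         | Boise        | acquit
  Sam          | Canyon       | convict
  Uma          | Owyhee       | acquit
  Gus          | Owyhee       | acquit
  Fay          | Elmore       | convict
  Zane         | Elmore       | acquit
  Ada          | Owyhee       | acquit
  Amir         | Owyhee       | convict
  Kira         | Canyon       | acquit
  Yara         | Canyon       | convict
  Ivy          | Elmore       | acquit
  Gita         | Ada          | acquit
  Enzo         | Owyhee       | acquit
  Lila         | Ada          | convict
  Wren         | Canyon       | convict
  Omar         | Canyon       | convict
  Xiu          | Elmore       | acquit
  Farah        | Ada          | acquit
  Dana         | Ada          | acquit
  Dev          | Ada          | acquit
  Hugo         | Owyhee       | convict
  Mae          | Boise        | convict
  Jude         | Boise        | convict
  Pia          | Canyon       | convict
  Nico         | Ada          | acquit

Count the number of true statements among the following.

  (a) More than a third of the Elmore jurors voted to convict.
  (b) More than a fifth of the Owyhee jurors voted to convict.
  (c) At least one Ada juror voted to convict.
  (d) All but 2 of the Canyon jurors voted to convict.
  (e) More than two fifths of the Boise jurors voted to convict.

(a) Elmore: |A| = 6, |A ∩ B| = 3; needs |A ∩ B| / |A| > 1/3 — true.
(b) Owyhee: |A| = 8, |A ∩ B| = 2; needs |A ∩ B| / |A| > 1/5 — true.
(c) Ada: |A| = 8, |A ∩ B| = 1; needs A ∩ B ≠ ∅ (|A ∩ B| ≥ 1) — true.
(d) Canyon: |A| = 6, |A ∩ B| = 5; needs |A ∖ B| = 2 — false.
(e) Boise: |A| = 5, |A ∩ B| = 3; needs |A ∩ B| / |A| > 2/5 — true.

4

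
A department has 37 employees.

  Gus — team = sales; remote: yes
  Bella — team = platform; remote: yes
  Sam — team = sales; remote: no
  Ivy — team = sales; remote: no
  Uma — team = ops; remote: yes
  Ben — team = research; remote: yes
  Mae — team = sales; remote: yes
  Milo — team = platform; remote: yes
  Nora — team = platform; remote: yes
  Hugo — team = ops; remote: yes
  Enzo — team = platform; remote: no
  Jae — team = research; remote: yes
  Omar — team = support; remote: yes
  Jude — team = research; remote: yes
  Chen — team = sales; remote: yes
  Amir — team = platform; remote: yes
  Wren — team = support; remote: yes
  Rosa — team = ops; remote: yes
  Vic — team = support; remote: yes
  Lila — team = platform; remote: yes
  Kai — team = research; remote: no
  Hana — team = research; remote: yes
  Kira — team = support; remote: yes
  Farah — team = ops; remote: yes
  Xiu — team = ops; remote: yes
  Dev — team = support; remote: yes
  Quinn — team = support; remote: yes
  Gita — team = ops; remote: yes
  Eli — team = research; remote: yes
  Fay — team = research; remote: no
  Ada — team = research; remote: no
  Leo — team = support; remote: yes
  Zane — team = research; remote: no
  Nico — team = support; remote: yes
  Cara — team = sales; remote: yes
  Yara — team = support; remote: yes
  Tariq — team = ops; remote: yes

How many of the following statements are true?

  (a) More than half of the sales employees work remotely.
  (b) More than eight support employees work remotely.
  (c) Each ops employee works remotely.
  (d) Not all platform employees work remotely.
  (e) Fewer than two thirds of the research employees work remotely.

(a) sales: |A| = 6, |A ∩ B| = 4; needs |A ∩ B| > |A ∖ B| — true.
(b) support: |A| = 9, |A ∩ B| = 9; needs |A ∩ B| > 8 — true.
(c) ops: |A| = 7, |A ∩ B| = 7; needs A ⊆ B, i.e. every element of A is in B (|A ∖ B| = 0) — true.
(d) platform: |A| = 6, |A ∩ B| = 5; needs A ⊄ B (|A ∖ B| ≥ 1) — true.
(e) research: |A| = 9, |A ∩ B| = 5; needs |A ∩ B| / |A| < 2/3 — true.

5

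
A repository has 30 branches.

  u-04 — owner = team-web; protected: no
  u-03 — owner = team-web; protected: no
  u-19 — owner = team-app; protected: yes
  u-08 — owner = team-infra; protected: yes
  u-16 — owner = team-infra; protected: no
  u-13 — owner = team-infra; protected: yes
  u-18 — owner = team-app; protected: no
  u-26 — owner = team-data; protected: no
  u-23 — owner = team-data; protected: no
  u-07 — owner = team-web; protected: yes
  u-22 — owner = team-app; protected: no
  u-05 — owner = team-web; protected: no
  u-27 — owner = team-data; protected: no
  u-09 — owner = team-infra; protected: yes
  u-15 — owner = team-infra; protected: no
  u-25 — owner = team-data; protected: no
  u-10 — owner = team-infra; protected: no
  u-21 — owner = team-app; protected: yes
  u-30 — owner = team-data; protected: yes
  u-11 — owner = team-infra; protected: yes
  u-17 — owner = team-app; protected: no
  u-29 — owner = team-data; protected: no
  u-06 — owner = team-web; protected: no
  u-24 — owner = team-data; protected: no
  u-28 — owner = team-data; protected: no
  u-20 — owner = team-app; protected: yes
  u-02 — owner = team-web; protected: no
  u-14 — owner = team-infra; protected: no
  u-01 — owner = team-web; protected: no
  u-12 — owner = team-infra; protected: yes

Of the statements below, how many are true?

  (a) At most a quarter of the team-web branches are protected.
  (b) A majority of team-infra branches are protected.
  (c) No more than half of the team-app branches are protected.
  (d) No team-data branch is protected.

3

(a) team-web: |A| = 7, |A ∩ B| = 1; needs |A ∩ B| / |A| ≤ 1/4 — true.
(b) team-infra: |A| = 9, |A ∩ B| = 5; needs |A ∩ B| > |A ∖ B| — true.
(c) team-app: |A| = 6, |A ∩ B| = 3; needs |A ∩ B| ≤ |A ∖ B| — true.
(d) team-data: |A| = 8, |A ∩ B| = 1; needs A ∩ B = ∅ (|A ∩ B| = 0) — false.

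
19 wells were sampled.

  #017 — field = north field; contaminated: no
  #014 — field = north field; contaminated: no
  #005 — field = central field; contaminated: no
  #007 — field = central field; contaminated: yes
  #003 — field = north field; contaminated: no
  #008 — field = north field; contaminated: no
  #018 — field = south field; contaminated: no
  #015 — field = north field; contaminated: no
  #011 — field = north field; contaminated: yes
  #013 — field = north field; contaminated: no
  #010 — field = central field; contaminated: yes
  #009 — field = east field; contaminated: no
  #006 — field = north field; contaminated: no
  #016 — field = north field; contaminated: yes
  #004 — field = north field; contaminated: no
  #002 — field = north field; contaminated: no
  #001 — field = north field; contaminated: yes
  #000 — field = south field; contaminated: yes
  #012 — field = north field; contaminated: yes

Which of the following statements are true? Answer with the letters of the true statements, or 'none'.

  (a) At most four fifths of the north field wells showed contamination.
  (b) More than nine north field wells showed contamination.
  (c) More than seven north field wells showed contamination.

|A| = 13, |A ∩ B| = 4, |A ∖ B| = 9.
(a) |A ∩ B| / |A| ≤ 4/5: holds.
(b) |A ∩ B| > 9: fails.
(c) |A ∩ B| > 7: fails.

(a)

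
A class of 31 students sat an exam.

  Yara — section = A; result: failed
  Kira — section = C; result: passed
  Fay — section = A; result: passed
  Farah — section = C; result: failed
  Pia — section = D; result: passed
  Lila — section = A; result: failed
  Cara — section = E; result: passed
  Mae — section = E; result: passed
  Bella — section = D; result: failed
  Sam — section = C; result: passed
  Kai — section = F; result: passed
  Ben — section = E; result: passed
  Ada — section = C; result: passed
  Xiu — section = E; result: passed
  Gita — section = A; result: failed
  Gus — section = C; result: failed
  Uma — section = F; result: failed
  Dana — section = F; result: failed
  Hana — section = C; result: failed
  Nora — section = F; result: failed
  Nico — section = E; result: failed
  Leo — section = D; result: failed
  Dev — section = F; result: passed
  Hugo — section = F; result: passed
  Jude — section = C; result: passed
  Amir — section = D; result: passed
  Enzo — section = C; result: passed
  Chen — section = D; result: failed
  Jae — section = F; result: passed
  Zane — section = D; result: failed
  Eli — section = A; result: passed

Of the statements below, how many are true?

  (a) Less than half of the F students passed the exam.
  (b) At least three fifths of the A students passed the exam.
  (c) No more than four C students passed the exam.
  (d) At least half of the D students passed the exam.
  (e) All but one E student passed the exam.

1

(a) F: |A| = 7, |A ∩ B| = 4; needs |A ∩ B| < |A ∖ B| — false.
(b) A: |A| = 5, |A ∩ B| = 2; needs |A ∩ B| / |A| ≥ 3/5 — false.
(c) C: |A| = 8, |A ∩ B| = 5; needs |A ∩ B| ≤ 4 — false.
(d) D: |A| = 6, |A ∩ B| = 2; needs |A ∩ B| ≥ |A ∖ B| — false.
(e) E: |A| = 5, |A ∩ B| = 4; needs |A ∖ B| = 1 — true.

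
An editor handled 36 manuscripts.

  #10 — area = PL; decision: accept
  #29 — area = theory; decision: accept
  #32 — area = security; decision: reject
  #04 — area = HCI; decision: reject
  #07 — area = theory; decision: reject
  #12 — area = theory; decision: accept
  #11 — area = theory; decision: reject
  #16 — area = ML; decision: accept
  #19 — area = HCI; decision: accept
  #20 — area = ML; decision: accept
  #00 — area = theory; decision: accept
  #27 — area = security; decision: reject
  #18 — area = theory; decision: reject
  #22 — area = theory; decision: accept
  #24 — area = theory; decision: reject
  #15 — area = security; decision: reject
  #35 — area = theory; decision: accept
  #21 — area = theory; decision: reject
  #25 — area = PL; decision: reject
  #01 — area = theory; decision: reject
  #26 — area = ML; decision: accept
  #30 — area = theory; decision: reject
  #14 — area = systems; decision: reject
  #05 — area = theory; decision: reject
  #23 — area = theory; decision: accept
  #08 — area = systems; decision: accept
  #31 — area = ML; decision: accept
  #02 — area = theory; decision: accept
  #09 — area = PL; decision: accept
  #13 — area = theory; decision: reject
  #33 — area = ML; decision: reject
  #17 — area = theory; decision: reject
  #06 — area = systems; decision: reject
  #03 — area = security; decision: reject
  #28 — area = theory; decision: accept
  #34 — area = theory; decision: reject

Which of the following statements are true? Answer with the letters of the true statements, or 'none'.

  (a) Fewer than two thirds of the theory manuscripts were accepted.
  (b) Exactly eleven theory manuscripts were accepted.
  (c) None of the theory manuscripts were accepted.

(a)

|A| = 19, |A ∩ B| = 8, |A ∖ B| = 11.
(a) |A ∩ B| / |A| < 2/3: holds.
(b) |A ∩ B| = 11: fails.
(c) A ∩ B = ∅ (|A ∩ B| = 0): fails.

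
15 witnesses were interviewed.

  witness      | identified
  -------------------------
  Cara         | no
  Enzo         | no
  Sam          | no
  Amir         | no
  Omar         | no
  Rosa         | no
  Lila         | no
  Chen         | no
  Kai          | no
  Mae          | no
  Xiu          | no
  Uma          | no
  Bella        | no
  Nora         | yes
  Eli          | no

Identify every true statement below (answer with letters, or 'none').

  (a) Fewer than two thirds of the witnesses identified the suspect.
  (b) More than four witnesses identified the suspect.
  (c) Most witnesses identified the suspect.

(a)

|A| = 15, |A ∩ B| = 1, |A ∖ B| = 14.
(a) |A ∩ B| / |A| < 2/3: holds.
(b) |A ∩ B| > 4: fails.
(c) |A ∩ B| > |A ∖ B|: fails.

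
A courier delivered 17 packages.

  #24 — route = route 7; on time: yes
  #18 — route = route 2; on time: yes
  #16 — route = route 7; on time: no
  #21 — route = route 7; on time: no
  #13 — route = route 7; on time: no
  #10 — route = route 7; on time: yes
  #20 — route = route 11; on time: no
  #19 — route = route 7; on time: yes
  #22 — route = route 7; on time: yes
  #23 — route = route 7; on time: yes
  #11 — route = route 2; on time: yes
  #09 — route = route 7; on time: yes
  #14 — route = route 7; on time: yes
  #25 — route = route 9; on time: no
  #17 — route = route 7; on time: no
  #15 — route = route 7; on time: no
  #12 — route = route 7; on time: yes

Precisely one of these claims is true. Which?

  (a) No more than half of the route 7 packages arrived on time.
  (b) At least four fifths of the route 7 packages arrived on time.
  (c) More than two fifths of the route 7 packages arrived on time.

|A| = 13, |A ∩ B| = 8, |A ∖ B| = 5.
(a) requires |A ∩ B| ≤ |A ∖ B|: false.
(b) requires |A ∩ B| / |A| ≥ 4/5: false.
(c) requires |A ∩ B| / |A| > 2/5: true.

(c)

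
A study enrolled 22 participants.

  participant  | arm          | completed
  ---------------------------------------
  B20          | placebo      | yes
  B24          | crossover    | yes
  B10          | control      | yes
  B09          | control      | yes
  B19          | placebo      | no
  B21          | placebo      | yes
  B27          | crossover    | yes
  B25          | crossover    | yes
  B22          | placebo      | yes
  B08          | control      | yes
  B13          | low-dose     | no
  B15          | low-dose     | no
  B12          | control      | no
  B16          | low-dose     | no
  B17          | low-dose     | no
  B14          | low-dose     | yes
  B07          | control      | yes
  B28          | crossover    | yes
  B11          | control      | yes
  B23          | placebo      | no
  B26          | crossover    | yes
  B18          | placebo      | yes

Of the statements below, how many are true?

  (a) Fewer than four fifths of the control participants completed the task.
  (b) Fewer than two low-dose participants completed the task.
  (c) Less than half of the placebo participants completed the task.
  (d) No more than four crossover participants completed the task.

(a) control: |A| = 6, |A ∩ B| = 5; needs |A ∩ B| / |A| < 4/5 — false.
(b) low-dose: |A| = 5, |A ∩ B| = 1; needs |A ∩ B| < 2 — true.
(c) placebo: |A| = 6, |A ∩ B| = 4; needs |A ∩ B| < |A ∖ B| — false.
(d) crossover: |A| = 5, |A ∩ B| = 5; needs |A ∩ B| ≤ 4 — false.

1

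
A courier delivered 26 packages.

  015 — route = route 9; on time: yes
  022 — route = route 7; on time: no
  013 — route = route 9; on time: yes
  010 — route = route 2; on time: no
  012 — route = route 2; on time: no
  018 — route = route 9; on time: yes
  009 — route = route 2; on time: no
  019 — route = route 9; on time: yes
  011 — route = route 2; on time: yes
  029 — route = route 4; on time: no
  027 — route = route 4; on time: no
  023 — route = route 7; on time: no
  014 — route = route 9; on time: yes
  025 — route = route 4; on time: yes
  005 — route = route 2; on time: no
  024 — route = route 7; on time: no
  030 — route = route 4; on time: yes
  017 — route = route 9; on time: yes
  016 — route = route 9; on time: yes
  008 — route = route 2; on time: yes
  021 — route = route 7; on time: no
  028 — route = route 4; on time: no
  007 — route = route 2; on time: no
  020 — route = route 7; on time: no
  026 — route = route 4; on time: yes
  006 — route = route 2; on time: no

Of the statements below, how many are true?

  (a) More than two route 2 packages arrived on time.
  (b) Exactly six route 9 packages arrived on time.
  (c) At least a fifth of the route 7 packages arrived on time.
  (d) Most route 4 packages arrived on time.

(a) route 2: |A| = 8, |A ∩ B| = 2; needs |A ∩ B| > 2 — false.
(b) route 9: |A| = 7, |A ∩ B| = 7; needs |A ∩ B| = 6 — false.
(c) route 7: |A| = 5, |A ∩ B| = 0; needs |A ∩ B| / |A| ≥ 1/5 — false.
(d) route 4: |A| = 6, |A ∩ B| = 3; needs |A ∩ B| > |A ∖ B| — false.

0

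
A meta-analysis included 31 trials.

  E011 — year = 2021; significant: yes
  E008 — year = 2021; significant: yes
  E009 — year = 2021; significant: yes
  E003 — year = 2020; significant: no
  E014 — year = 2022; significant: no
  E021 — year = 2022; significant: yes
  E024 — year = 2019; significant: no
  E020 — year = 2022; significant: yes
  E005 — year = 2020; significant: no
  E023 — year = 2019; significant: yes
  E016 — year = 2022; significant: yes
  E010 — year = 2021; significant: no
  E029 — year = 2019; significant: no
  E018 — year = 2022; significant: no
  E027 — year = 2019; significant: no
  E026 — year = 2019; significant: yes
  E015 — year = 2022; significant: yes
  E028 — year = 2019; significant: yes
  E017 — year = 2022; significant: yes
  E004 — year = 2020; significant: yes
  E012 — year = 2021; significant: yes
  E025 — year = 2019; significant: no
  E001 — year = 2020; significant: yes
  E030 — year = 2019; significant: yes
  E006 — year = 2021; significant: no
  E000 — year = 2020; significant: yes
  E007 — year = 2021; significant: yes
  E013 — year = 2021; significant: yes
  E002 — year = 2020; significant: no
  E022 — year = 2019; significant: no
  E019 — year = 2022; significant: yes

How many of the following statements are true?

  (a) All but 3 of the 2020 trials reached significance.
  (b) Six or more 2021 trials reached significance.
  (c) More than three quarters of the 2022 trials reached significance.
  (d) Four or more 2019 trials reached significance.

(a) 2020: |A| = 6, |A ∩ B| = 3; needs |A ∖ B| = 3 — true.
(b) 2021: |A| = 8, |A ∩ B| = 6; needs |A ∩ B| ≥ 6 — true.
(c) 2022: |A| = 8, |A ∩ B| = 6; needs |A ∩ B| / |A| > 3/4 — false.
(d) 2019: |A| = 9, |A ∩ B| = 4; needs |A ∩ B| ≥ 4 — true.

3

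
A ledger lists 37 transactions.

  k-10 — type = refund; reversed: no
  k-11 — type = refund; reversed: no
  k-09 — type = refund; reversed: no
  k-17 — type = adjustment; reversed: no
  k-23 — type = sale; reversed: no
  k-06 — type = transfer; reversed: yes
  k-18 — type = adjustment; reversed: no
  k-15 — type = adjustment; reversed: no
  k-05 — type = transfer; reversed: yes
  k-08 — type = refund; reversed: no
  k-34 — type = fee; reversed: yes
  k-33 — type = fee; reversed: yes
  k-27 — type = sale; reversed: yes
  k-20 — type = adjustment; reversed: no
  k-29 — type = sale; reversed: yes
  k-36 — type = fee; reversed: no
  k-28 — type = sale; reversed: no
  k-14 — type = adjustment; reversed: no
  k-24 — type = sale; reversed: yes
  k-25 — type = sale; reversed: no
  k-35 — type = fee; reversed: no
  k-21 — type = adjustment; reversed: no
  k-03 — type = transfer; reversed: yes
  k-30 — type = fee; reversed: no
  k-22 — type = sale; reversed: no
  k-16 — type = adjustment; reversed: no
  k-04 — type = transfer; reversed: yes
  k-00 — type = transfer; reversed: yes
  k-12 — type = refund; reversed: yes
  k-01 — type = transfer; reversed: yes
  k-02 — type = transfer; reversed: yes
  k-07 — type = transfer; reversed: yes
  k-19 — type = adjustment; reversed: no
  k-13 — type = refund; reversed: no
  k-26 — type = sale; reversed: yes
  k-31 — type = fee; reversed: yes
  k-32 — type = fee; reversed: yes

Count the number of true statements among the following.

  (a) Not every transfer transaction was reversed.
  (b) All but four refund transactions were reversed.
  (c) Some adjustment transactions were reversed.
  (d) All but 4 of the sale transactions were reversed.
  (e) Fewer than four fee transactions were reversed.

(a) transfer: |A| = 8, |A ∩ B| = 8; needs A ⊄ B (|A ∖ B| ≥ 1) — false.
(b) refund: |A| = 6, |A ∩ B| = 1; needs |A ∖ B| = 4 — false.
(c) adjustment: |A| = 8, |A ∩ B| = 0; needs A ∩ B ≠ ∅ (|A ∩ B| ≥ 1) — false.
(d) sale: |A| = 8, |A ∩ B| = 4; needs |A ∖ B| = 4 — true.
(e) fee: |A| = 7, |A ∩ B| = 4; needs |A ∩ B| < 4 — false.

1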